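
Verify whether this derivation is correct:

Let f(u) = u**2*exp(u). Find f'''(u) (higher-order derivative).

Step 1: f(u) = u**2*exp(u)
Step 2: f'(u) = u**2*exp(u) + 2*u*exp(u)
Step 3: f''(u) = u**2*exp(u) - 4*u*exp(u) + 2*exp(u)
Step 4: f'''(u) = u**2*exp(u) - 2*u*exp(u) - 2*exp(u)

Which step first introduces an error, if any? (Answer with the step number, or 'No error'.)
Step 3

Step 3 is incorrect due to a sign flip.
The step shows: u**2*exp(u) - 4*u*exp(u) + 2*exp(u)
The correct value should be: u**2*exp(u) + 4*u*exp(u) + 2*exp(u)

Explanation: The sign of one term was flipped: the term 4*u*exp(u) was incorrectly written as -4*u*exp(u)
The later steps are derived from this incorrect expression, so the error originates in Step 3.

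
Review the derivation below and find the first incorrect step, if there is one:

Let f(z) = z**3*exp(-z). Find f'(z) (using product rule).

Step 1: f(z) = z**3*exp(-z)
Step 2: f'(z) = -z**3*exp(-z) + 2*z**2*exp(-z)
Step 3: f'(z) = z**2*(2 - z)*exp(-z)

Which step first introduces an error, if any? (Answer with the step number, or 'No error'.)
Step 2

Step 2 is incorrect due to a wrong coefficient.
The step shows: -z**3*exp(-z) + 2*z**2*exp(-z)
The correct value should be: -z**3*exp(-z) + 3*z**2*exp(-z)

Explanation: The coefficient 3 was incorrectly written as 2: the term 3*z**2*exp(-z) was incorrectly written as 2*z**2*exp(-z)
The later steps are derived from this incorrect expression, so the error originates in Step 2.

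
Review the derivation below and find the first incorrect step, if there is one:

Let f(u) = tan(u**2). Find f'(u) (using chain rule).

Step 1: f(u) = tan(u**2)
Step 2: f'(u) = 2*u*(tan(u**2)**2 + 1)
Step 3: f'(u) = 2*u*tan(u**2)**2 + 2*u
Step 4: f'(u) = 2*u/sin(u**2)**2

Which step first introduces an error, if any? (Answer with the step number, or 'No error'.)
Step 4

Step 4 is incorrect due to a wrong trig function.
The step shows: 2*u/sin(u**2)**2
The correct value should be: 2*u/cos(u**2)**2

Explanation: cos(u**2) was incorrectly written as sin(u**2): the term 2*u/cos(u**2)**2 was incorrectly written as 2*u/sin(u**2)**2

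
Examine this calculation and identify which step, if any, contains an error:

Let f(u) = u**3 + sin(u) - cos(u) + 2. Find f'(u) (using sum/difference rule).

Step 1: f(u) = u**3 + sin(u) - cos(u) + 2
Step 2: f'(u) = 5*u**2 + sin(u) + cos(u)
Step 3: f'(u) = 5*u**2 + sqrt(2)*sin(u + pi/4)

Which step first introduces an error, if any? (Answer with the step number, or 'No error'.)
Step 2

Step 2 is incorrect due to a wrong coefficient.
The step shows: 5*u**2 + sin(u) + cos(u)
The correct value should be: 3*u**2 + sin(u) + cos(u)

Explanation: The coefficient 3 was incorrectly written as 5: the term 3*u**2 was incorrectly written as 5*u**2
The later steps are derived from this incorrect expression, so the error originates in Step 2.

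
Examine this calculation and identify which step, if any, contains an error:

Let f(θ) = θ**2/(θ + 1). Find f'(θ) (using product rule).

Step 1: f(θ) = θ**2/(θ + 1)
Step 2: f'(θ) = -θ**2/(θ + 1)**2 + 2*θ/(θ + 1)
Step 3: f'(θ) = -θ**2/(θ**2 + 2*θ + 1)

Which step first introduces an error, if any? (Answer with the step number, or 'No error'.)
Step 3

Step 3 is incorrect due to a dropped term.
The step shows: -θ**2/(θ**2 + 2*θ + 1)
The correct value should be: -θ**2/(θ**2 + 2*θ + 1) + 2*θ/(θ + 1)

Explanation: A term was dropped: the term 2*θ/(θ + 1) was incorrectly omitted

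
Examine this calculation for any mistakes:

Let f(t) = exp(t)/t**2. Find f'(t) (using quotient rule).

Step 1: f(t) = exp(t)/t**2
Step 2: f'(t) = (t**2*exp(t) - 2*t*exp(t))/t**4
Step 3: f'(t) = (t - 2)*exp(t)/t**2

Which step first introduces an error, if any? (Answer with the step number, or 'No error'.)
Step 3

Step 3 is incorrect due to a wrong exponent.
The step shows: (t - 2)*exp(t)/t**2
The correct value should be: (t - 2)*exp(t)/t**3

Explanation: The exponent -3 on t was incorrectly written as -2: the term (t - 2)*exp(t)/t**3 was incorrectly written as (t - 2)*exp(t)/t**2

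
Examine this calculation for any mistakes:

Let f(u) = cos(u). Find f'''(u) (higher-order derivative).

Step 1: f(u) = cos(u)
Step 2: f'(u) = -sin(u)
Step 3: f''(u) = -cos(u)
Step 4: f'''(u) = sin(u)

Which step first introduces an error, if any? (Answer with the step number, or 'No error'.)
No error

All steps in this derivation are correct.
The final answer f'''(u) = sin(u) is valid.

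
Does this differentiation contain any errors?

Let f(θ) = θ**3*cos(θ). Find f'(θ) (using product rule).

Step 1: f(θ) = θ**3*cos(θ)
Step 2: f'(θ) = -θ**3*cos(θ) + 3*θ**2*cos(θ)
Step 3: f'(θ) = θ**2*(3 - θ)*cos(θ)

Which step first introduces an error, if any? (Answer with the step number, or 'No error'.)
Step 2

Step 2 is incorrect due to a wrong trig function.
The step shows: -θ**3*cos(θ) + 3*θ**2*cos(θ)
The correct value should be: -θ**3*sin(θ) + 3*θ**2*cos(θ)

Explanation: sin(θ) was incorrectly written as cos(θ): the term -θ**3*sin(θ) was incorrectly written as -θ**3*cos(θ)
The later steps are derived from this incorrect expression, so the error originates in Step 2.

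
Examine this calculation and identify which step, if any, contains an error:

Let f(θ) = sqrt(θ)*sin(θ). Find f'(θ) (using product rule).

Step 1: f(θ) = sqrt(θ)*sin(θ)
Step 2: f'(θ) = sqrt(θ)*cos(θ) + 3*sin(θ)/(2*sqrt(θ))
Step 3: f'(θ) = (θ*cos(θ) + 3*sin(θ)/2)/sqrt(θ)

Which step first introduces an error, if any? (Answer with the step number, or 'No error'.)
Step 2

Step 2 is incorrect due to a wrong coefficient.
The step shows: sqrt(θ)*cos(θ) + 3*sin(θ)/(2*sqrt(θ))
The correct value should be: sqrt(θ)*cos(θ) + sin(θ)/(2*sqrt(θ))

Explanation: The coefficient 1/2 was incorrectly written as 3/2: the term sin(θ)/(2*sqrt(θ)) was incorrectly written as 3*sin(θ)/(2*sqrt(θ))
The later steps are derived from this incorrect expression, so the error originates in Step 2.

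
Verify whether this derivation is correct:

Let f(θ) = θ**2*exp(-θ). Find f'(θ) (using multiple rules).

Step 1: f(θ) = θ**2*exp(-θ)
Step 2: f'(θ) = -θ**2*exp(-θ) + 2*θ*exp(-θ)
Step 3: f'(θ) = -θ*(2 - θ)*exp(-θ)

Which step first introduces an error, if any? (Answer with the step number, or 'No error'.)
Step 3

Step 3 is incorrect due to a sign flip.
The step shows: -θ*(2 - θ)*exp(-θ)
The correct value should be: θ*(2 - θ)*exp(-θ)

Explanation: The sign of the whole expression was flipped: the term θ*(2 - θ)*exp(-θ) was incorrectly written as -θ*(2 - θ)*exp(-θ)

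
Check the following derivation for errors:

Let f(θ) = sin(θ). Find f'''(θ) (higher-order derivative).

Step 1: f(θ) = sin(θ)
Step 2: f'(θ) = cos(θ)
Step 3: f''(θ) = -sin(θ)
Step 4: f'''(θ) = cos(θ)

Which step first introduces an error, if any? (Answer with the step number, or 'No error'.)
Step 4

Step 4 is incorrect due to a sign flip.
The step shows: cos(θ)
The correct value should be: -cos(θ)

Explanation: The sign of the whole expression was flipped: the term -cos(θ) was incorrectly written as cos(θ)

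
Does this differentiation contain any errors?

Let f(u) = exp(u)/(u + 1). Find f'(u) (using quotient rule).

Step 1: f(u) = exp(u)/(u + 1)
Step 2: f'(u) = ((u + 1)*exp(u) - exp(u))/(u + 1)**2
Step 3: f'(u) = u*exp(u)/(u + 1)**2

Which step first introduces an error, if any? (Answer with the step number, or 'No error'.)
No error

All steps in this derivation are correct.
The final answer f'(u) = u*exp(u)/(u + 1)**2 is valid.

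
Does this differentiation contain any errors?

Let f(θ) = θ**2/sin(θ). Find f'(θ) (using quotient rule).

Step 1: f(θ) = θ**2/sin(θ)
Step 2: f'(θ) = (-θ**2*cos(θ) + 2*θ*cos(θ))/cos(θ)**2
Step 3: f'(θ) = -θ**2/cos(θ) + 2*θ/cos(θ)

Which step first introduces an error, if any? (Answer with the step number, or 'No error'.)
Step 2

Step 2 is incorrect due to a wrong trig function.
The step shows: (-θ**2*cos(θ) + 2*θ*cos(θ))/cos(θ)**2
The correct value should be: (-θ**2*cos(θ) + 2*θ*sin(θ))/sin(θ)**2

Explanation: sin(θ) was incorrectly written as cos(θ): the term (-θ**2*cos(θ) + 2*θ*sin(θ))/sin(θ)**2 was incorrectly written as (-θ**2*cos(θ) + 2*θ*cos(θ))/cos(θ)**2
The later steps are derived from this incorrect expression, so the error originates in Step 2.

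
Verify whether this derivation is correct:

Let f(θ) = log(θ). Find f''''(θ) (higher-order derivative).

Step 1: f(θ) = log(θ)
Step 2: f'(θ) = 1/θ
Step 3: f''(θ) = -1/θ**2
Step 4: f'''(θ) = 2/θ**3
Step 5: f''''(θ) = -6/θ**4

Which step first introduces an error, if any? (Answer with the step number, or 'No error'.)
No error

All steps in this derivation are correct.
The final answer f''''(θ) = -6/θ**4 is valid.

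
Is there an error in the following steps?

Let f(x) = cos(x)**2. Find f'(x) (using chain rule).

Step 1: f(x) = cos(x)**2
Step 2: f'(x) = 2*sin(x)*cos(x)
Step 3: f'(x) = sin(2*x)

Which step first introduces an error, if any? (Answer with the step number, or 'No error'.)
Step 2

Step 2 is incorrect due to a sign flip.
The step shows: 2*sin(x)*cos(x)
The correct value should be: -2*sin(x)*cos(x)

Explanation: The sign of the whole expression was flipped: the term -2*sin(x)*cos(x) was incorrectly written as 2*sin(x)*cos(x)
The later steps are derived from this incorrect expression, so the error originates in Step 2.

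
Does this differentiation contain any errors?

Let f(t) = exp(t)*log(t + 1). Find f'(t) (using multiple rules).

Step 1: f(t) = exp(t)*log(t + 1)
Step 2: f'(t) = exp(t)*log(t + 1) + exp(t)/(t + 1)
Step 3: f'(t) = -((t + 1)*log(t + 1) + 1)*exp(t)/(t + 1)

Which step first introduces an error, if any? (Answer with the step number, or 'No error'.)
Step 3

Step 3 is incorrect due to a sign flip.
The step shows: -((t + 1)*log(t + 1) + 1)*exp(t)/(t + 1)
The correct value should be: ((t + 1)*log(t + 1) + 1)*exp(t)/(t + 1)

Explanation: The sign of the whole expression was flipped: the term ((t + 1)*log(t + 1) + 1)*exp(t)/(t + 1) was incorrectly written as -((t + 1)*log(t + 1) + 1)*exp(t)/(t + 1)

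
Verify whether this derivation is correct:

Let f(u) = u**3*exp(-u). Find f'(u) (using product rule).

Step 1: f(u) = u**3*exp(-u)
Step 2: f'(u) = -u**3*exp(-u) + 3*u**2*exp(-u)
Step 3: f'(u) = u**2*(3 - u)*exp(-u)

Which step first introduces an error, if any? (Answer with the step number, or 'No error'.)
No error

All steps in this derivation are correct.
The final answer f'(u) = u**2*(3 - u)*exp(-u) is valid.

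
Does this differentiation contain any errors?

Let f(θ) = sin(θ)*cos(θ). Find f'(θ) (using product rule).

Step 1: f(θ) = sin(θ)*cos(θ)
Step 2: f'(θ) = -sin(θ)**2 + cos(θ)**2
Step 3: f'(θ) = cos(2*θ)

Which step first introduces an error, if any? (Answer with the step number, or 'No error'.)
No error

All steps in this derivation are correct.
The final answer f'(θ) = cos(2*θ) is valid.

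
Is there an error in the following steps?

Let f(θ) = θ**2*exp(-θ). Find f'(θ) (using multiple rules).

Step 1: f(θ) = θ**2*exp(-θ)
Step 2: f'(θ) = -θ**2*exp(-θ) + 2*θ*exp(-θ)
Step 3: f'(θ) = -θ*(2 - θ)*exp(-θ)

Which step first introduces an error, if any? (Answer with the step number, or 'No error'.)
Step 3

Step 3 is incorrect due to a sign flip.
The step shows: -θ*(2 - θ)*exp(-θ)
The correct value should be: θ*(2 - θ)*exp(-θ)

Explanation: The sign of the whole expression was flipped: the term θ*(2 - θ)*exp(-θ) was incorrectly written as -θ*(2 - θ)*exp(-θ)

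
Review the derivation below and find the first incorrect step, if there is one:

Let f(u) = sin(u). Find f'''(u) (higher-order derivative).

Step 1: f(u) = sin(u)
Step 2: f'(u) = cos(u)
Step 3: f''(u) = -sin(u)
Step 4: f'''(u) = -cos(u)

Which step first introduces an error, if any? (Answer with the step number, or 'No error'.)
No error

All steps in this derivation are correct.
The final answer f'''(u) = -cos(u) is valid.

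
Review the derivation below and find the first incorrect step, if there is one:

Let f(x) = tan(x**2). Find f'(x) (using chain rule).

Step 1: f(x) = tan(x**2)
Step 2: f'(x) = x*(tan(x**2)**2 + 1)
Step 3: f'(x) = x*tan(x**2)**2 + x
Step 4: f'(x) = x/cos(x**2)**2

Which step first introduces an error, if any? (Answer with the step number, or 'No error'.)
Step 2

Step 2 is incorrect due to a wrong coefficient.
The step shows: x*(tan(x**2)**2 + 1)
The correct value should be: 2*x*(tan(x**2)**2 + 1)

Explanation: The coefficient 2 was incorrectly written as 1: the term 2*x*(tan(x**2)**2 + 1) was incorrectly written as x*(tan(x**2)**2 + 1)
The later steps are derived from this incorrect expression, so the error originates in Step 2.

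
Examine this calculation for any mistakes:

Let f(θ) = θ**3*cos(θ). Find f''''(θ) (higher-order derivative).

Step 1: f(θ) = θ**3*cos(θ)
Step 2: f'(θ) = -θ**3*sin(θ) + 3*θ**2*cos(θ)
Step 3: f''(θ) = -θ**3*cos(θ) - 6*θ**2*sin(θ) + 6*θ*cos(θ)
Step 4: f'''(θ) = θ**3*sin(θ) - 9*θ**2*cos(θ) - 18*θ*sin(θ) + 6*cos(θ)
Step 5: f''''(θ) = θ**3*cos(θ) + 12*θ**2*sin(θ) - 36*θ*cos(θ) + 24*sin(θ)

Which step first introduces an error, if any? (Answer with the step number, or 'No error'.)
Step 5

Step 5 is incorrect due to a sign flip.
The step shows: θ**3*cos(θ) + 12*θ**2*sin(θ) - 36*θ*cos(θ) + 24*sin(θ)
The correct value should be: θ**3*cos(θ) + 12*θ**2*sin(θ) - 36*θ*cos(θ) - 24*sin(θ)

Explanation: The sign of one term was flipped: the term -24*sin(θ) was incorrectly written as 24*sin(θ)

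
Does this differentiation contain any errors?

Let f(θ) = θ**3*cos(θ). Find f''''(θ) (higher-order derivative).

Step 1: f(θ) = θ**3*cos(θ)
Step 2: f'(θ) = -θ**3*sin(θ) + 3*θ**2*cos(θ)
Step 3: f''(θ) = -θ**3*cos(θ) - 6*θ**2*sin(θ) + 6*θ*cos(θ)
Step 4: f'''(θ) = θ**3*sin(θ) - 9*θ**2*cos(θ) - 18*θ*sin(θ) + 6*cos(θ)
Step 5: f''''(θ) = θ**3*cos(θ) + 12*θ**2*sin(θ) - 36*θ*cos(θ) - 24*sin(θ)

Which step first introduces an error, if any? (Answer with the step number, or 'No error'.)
No error

All steps in this derivation are correct.
The final answer f''''(θ) = θ**3*cos(θ) + 12*θ**2*sin(θ) - 36*θ*cos(θ) - 24*sin(θ) is valid.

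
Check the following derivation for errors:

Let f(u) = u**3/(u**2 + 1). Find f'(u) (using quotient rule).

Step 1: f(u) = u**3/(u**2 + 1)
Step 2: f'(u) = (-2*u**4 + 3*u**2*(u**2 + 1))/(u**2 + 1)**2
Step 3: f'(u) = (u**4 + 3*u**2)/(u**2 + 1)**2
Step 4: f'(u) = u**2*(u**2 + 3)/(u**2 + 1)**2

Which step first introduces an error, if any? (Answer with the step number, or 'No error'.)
No error

All steps in this derivation are correct.
The final answer f'(u) = u**2*(u**2 + 3)/(u**2 + 1)**2 is valid.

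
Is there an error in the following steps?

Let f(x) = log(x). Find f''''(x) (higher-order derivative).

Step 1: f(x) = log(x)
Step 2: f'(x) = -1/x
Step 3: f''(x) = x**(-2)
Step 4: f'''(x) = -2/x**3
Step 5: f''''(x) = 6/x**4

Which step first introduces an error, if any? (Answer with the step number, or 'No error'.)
Step 2

Step 2 is incorrect due to a sign flip.
The step shows: -1/x
The correct value should be: 1/x

Explanation: The sign of the whole expression was flipped: the term 1/x was incorrectly written as -1/x
The later steps are derived from this incorrect expression, so the error originates in Step 2.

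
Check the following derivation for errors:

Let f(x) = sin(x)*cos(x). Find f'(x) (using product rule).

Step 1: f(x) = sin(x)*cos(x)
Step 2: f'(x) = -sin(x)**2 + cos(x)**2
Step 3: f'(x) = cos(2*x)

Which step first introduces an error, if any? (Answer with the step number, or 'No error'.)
No error

All steps in this derivation are correct.
The final answer f'(x) = cos(2*x) is valid.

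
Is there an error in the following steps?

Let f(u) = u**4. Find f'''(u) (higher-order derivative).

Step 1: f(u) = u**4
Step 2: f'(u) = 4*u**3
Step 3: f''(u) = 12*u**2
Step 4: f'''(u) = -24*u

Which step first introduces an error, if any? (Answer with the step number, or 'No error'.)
Step 4

Step 4 is incorrect due to a sign flip.
The step shows: -24*u
The correct value should be: 24*u

Explanation: The sign of the whole expression was flipped: the term 24*u was incorrectly written as -24*u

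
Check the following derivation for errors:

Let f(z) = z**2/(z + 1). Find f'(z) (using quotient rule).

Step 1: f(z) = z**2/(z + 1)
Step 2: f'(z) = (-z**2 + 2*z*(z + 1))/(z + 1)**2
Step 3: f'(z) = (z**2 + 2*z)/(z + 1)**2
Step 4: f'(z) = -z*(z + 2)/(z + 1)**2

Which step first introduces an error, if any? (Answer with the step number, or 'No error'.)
Step 4

Step 4 is incorrect due to a sign flip.
The step shows: -z*(z + 2)/(z + 1)**2
The correct value should be: z*(z + 2)/(z + 1)**2

Explanation: The sign of the whole expression was flipped: the term z*(z + 2)/(z + 1)**2 was incorrectly written as -z*(z + 2)/(z + 1)**2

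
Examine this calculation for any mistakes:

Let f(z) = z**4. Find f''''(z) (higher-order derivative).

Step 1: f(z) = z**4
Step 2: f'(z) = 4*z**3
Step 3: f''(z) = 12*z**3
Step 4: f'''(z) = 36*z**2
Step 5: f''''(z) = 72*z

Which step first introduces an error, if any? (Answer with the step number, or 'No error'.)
Step 3

Step 3 is incorrect due to a wrong exponent.
The step shows: 12*z**3
The correct value should be: 12*z**2

Explanation: The exponent 2 on z was incorrectly written as 3: the term 12*z**2 was incorrectly written as 12*z**3
The later steps are derived from this incorrect expression, so the error originates in Step 3.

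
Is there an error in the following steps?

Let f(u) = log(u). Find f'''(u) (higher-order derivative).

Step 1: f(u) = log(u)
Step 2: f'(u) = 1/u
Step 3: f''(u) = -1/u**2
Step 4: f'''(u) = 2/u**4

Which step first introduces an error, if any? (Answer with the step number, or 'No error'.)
Step 4

Step 4 is incorrect due to a wrong exponent.
The step shows: 2/u**4
The correct value should be: 2/u**3

Explanation: The exponent -3 on u was incorrectly written as -4: the term 2/u**3 was incorrectly written as 2/u**4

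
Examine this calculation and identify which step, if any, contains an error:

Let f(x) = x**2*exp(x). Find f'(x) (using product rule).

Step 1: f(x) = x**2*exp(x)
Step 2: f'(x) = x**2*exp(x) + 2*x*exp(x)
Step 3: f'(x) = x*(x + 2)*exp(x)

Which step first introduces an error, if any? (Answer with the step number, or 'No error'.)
No error

All steps in this derivation are correct.
The final answer f'(x) = x*(x + 2)*exp(x) is valid.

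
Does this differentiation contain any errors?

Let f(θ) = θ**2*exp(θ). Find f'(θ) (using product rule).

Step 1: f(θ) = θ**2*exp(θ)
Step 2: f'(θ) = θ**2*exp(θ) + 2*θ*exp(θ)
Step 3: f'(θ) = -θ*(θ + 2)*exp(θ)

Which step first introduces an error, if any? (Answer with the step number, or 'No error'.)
Step 3

Step 3 is incorrect due to a sign flip.
The step shows: -θ*(θ + 2)*exp(θ)
The correct value should be: θ*(θ + 2)*exp(θ)

Explanation: The sign of the whole expression was flipped: the term θ*(θ + 2)*exp(θ) was incorrectly written as -θ*(θ + 2)*exp(θ)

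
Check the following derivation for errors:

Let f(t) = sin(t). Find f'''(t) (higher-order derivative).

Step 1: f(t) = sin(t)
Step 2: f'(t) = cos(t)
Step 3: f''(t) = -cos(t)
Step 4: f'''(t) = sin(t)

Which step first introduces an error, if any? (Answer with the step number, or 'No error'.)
Step 3

Step 3 is incorrect due to a wrong trig function.
The step shows: -cos(t)
The correct value should be: -sin(t)

Explanation: sin(t) was incorrectly written as cos(t): the term -sin(t) was incorrectly written as -cos(t)
The later steps are derived from this incorrect expression, so the error originates in Step 3.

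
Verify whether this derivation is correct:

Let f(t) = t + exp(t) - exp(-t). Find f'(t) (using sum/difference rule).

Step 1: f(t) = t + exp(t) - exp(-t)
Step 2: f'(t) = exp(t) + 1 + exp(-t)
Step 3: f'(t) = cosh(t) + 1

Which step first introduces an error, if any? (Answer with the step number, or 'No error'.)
Step 3

Step 3 is incorrect due to a wrong coefficient.
The step shows: cosh(t) + 1
The correct value should be: 2*cosh(t) + 1

Explanation: The coefficient 2 was incorrectly written as 1: the term 2*cosh(t) was incorrectly written as cosh(t)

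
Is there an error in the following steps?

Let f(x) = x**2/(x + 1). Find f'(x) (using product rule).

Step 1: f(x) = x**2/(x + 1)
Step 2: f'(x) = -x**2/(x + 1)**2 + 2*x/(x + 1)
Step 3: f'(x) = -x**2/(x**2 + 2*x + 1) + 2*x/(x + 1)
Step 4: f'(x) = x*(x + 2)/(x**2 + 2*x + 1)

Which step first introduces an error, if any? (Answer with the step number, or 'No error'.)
No error

All steps in this derivation are correct.
The final answer f'(x) = x*(x + 2)/(x**2 + 2*x + 1) is valid.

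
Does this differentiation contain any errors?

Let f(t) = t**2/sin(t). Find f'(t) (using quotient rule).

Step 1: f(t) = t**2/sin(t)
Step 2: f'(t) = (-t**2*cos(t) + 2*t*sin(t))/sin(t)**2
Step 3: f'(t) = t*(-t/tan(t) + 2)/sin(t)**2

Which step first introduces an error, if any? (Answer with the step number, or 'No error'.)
Step 3

Step 3 is incorrect due to a wrong exponent.
The step shows: t*(-t/tan(t) + 2)/sin(t)**2
The correct value should be: t*(-t/tan(t) + 2)/sin(t)

Explanation: The exponent -1 on sin(t) was incorrectly written as -2: the term t*(-t/tan(t) + 2)/sin(t) was incorrectly written as t*(-t/tan(t) + 2)/sin(t)**2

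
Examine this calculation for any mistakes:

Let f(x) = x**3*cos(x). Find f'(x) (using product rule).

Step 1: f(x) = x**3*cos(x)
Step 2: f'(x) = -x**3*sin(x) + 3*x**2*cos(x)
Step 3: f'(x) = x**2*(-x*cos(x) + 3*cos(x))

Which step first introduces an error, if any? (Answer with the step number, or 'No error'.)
Step 3

Step 3 is incorrect due to a wrong trig function.
The step shows: x**2*(-x*cos(x) + 3*cos(x))
The correct value should be: x**2*(-x*sin(x) + 3*cos(x))

Explanation: sin(x) was incorrectly written as cos(x): the term x**2*(-x*sin(x) + 3*cos(x)) was incorrectly written as x**2*(-x*cos(x) + 3*cos(x))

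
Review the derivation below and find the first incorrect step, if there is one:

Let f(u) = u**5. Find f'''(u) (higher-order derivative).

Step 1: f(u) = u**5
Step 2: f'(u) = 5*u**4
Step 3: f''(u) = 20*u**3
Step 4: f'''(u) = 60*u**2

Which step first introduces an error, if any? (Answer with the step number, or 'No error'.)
No error

All steps in this derivation are correct.
The final answer f'''(u) = 60*u**2 is valid.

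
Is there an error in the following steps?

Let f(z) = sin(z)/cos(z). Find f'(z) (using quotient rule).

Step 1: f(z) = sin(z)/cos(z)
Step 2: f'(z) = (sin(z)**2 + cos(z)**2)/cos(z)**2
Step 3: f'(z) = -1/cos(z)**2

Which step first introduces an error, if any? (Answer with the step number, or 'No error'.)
Step 3

Step 3 is incorrect due to a sign flip.
The step shows: -1/cos(z)**2
The correct value should be: cos(z)**(-2)

Explanation: The sign of the whole expression was flipped: the term cos(z)**(-2) was incorrectly written as -1/cos(z)**2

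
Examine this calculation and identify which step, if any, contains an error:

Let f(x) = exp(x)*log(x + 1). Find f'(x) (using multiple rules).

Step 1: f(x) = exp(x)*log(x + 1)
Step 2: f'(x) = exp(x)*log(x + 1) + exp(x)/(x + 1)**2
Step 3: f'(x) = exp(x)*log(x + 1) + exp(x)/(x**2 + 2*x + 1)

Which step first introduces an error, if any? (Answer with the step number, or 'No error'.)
Step 2

Step 2 is incorrect due to a wrong exponent.
The step shows: exp(x)*log(x + 1) + exp(x)/(x + 1)**2
The correct value should be: exp(x)*log(x + 1) + exp(x)/(x + 1)

Explanation: The exponent -1 on x + 1 was incorrectly written as -2: the term exp(x)/(x + 1) was incorrectly written as exp(x)/(x + 1)**2
The later steps are derived from this incorrect expression, so the error originates in Step 2.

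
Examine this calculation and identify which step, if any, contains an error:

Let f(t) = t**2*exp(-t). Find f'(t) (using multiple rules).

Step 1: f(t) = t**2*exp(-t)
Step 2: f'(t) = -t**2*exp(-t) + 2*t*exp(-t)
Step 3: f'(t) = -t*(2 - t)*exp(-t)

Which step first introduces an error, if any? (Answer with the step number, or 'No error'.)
Step 3

Step 3 is incorrect due to a sign flip.
The step shows: -t*(2 - t)*exp(-t)
The correct value should be: t*(2 - t)*exp(-t)

Explanation: The sign of the whole expression was flipped: the term t*(2 - t)*exp(-t) was incorrectly written as -t*(2 - t)*exp(-t)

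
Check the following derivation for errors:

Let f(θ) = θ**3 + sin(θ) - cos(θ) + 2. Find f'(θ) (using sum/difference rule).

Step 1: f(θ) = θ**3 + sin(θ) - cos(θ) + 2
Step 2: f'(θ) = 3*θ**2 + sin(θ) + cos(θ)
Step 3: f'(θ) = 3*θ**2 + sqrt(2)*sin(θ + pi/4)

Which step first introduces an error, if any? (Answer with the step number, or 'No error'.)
No error

All steps in this derivation are correct.
The final answer f'(θ) = 3*θ**2 + sqrt(2)*sin(θ + pi/4) is valid.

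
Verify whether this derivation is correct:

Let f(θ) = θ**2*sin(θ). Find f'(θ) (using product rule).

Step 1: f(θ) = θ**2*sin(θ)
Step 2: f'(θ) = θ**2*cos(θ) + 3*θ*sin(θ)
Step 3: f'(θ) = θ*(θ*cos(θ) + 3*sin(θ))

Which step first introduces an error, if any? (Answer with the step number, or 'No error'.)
Step 2

Step 2 is incorrect due to a wrong coefficient.
The step shows: θ**2*cos(θ) + 3*θ*sin(θ)
The correct value should be: θ**2*cos(θ) + 2*θ*sin(θ)

Explanation: The coefficient 2 was incorrectly written as 3: the term 2*θ*sin(θ) was incorrectly written as 3*θ*sin(θ)
The later steps are derived from this incorrect expression, so the error originates in Step 2.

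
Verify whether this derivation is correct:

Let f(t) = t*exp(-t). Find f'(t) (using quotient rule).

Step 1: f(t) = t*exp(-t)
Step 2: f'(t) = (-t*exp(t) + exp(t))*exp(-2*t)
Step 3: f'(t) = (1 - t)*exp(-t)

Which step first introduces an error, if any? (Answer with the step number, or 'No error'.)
No error

All steps in this derivation are correct.
The final answer f'(t) = (1 - t)*exp(-t) is valid.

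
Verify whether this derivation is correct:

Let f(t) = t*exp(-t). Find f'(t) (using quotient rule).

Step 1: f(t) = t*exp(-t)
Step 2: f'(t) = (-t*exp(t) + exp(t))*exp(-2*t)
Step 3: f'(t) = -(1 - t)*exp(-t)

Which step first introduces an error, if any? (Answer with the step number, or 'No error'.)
Step 3

Step 3 is incorrect due to a sign flip.
The step shows: -(1 - t)*exp(-t)
The correct value should be: (1 - t)*exp(-t)

Explanation: The sign of the whole expression was flipped: the term (1 - t)*exp(-t) was incorrectly written as -(1 - t)*exp(-t)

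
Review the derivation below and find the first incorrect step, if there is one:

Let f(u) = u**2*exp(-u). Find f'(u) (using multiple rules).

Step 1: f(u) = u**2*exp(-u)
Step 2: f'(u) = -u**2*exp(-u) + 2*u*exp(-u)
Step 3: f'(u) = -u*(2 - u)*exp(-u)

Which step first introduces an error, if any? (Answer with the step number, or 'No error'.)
Step 3

Step 3 is incorrect due to a sign flip.
The step shows: -u*(2 - u)*exp(-u)
The correct value should be: u*(2 - u)*exp(-u)

Explanation: The sign of the whole expression was flipped: the term u*(2 - u)*exp(-u) was incorrectly written as -u*(2 - u)*exp(-u)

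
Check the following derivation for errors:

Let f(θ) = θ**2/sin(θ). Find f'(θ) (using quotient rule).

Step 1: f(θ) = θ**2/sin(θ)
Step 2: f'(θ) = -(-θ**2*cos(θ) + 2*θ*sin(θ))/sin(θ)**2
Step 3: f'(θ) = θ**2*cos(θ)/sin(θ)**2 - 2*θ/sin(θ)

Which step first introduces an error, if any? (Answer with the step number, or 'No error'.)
Step 2

Step 2 is incorrect due to a sign flip.
The step shows: -(-θ**2*cos(θ) + 2*θ*sin(θ))/sin(θ)**2
The correct value should be: (-θ**2*cos(θ) + 2*θ*sin(θ))/sin(θ)**2

Explanation: The sign of the whole expression was flipped: the term (-θ**2*cos(θ) + 2*θ*sin(θ))/sin(θ)**2 was incorrectly written as -(-θ**2*cos(θ) + 2*θ*sin(θ))/sin(θ)**2
The later steps are derived from this incorrect expression, so the error originates in Step 2.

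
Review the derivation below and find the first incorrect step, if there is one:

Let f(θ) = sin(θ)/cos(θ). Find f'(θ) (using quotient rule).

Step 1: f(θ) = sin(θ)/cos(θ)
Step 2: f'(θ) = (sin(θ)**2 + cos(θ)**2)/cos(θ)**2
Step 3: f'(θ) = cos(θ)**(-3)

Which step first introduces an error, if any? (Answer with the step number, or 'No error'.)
Step 3

Step 3 is incorrect due to a wrong exponent.
The step shows: cos(θ)**(-3)
The correct value should be: cos(θ)**(-2)

Explanation: The exponent -2 on cos(θ) was incorrectly written as -3: the term cos(θ)**(-2) was incorrectly written as cos(θ)**(-3)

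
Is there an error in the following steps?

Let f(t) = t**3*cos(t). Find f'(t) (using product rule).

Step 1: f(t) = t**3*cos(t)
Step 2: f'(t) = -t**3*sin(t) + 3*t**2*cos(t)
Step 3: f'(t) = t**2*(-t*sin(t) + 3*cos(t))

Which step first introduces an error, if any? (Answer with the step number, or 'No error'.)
No error

All steps in this derivation are correct.
The final answer f'(t) = t**2*(-t*sin(t) + 3*cos(t)) is valid.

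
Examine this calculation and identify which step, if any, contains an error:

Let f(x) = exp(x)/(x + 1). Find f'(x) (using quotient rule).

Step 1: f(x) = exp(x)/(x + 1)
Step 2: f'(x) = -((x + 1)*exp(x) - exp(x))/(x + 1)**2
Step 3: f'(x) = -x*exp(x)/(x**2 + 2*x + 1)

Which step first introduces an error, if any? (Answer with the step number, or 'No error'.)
Step 2

Step 2 is incorrect due to a sign flip.
The step shows: -((x + 1)*exp(x) - exp(x))/(x + 1)**2
The correct value should be: ((x + 1)*exp(x) - exp(x))/(x + 1)**2

Explanation: The sign of the whole expression was flipped: the term ((x + 1)*exp(x) - exp(x))/(x + 1)**2 was incorrectly written as -((x + 1)*exp(x) - exp(x))/(x + 1)**2
The later steps are derived from this incorrect expression, so the error originates in Step 2.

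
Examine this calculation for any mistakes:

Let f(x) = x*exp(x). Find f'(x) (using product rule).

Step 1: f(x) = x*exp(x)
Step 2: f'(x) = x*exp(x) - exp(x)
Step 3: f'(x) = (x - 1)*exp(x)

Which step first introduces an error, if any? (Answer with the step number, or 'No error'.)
Step 2

Step 2 is incorrect due to a sign flip.
The step shows: x*exp(x) - exp(x)
The correct value should be: x*exp(x) + exp(x)

Explanation: The sign of one term was flipped: the term exp(x) was incorrectly written as -exp(x)
The later steps are derived from this incorrect expression, so the error originates in Step 2.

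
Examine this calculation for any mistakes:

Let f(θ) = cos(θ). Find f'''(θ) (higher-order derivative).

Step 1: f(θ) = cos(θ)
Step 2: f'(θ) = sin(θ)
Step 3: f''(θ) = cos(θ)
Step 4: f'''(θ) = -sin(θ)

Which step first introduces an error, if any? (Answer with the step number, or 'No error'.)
Step 2

Step 2 is incorrect due to a sign flip.
The step shows: sin(θ)
The correct value should be: -sin(θ)

Explanation: The sign of the whole expression was flipped: the term -sin(θ) was incorrectly written as sin(θ)
The later steps are derived from this incorrect expression, so the error originates in Step 2.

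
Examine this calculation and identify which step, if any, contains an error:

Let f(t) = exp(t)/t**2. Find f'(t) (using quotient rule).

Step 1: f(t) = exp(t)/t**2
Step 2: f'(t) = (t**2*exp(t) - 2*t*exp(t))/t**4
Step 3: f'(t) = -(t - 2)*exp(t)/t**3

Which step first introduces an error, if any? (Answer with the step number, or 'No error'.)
Step 3

Step 3 is incorrect due to a sign flip.
The step shows: -(t - 2)*exp(t)/t**3
The correct value should be: (t - 2)*exp(t)/t**3

Explanation: The sign of the whole expression was flipped: the term (t - 2)*exp(t)/t**3 was incorrectly written as -(t - 2)*exp(t)/t**3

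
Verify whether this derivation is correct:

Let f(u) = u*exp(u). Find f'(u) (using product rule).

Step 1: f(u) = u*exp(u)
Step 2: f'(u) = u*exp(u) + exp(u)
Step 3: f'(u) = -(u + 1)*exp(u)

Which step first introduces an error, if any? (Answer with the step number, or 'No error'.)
Step 3

Step 3 is incorrect due to a sign flip.
The step shows: -(u + 1)*exp(u)
The correct value should be: (u + 1)*exp(u)

Explanation: The sign of the whole expression was flipped: the term (u + 1)*exp(u) was incorrectly written as -(u + 1)*exp(u)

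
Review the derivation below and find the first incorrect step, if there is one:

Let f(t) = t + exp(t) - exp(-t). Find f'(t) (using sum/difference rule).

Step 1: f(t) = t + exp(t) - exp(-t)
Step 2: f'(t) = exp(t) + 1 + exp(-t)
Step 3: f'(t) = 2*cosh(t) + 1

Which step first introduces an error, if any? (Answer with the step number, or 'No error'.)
No error

All steps in this derivation are correct.
The final answer f'(t) = 2*cosh(t) + 1 is valid.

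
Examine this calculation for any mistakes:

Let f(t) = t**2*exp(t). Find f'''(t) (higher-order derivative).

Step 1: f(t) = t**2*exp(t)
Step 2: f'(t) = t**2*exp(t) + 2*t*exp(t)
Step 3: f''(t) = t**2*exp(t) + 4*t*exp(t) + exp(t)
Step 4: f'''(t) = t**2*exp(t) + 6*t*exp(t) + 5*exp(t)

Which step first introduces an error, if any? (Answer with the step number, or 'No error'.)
Step 3

Step 3 is incorrect due to a wrong coefficient.
The step shows: t**2*exp(t) + 4*t*exp(t) + exp(t)
The correct value should be: t**2*exp(t) + 4*t*exp(t) + 2*exp(t)

Explanation: The coefficient 2 was incorrectly written as 1: the term 2*exp(t) was incorrectly written as exp(t)
The later steps are derived from this incorrect expression, so the error originates in Step 3.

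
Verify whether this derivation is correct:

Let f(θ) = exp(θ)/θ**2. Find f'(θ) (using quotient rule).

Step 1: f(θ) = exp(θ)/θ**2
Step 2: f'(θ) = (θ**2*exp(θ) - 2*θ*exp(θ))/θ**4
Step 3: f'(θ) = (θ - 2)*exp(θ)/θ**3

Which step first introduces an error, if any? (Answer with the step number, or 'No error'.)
No error

All steps in this derivation are correct.
The final answer f'(θ) = (θ - 2)*exp(θ)/θ**3 is valid.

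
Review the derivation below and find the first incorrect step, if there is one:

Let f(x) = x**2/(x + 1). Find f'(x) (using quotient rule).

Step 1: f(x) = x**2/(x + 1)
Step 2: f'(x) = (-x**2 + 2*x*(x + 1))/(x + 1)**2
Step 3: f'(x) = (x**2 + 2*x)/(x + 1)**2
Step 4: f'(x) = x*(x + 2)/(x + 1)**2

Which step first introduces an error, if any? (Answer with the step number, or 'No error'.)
No error

All steps in this derivation are correct.
The final answer f'(x) = x*(x + 2)/(x + 1)**2 is valid.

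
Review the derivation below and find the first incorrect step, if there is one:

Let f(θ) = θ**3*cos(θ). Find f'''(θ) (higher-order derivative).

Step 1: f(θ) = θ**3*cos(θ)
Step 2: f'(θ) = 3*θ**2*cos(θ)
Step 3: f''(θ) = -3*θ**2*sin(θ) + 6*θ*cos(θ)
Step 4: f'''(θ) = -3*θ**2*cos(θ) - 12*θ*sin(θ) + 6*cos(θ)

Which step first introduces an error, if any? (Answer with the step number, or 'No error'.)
Step 2

Step 2 is incorrect due to a dropped term.
The step shows: 3*θ**2*cos(θ)
The correct value should be: -θ**3*sin(θ) + 3*θ**2*cos(θ)

Explanation: A term was dropped: the term -θ**3*sin(θ) was incorrectly omitted
The later steps are derived from this incorrect expression, so the error originates in Step 2.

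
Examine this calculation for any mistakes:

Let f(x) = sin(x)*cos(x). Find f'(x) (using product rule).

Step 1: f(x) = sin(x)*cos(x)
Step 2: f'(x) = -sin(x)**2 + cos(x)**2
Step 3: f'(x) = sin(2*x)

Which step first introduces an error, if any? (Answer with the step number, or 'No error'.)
Step 3

Step 3 is incorrect due to a wrong trig function.
The step shows: sin(2*x)
The correct value should be: cos(2*x)

Explanation: cos(2*x) was incorrectly written as sin(2*x): the term cos(2*x) was incorrectly written as sin(2*x)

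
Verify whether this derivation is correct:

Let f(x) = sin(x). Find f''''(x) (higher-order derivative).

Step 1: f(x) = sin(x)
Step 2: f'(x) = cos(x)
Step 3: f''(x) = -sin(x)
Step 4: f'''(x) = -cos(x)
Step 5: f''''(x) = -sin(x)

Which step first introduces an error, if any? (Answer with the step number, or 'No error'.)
Step 5

Step 5 is incorrect due to a sign flip.
The step shows: -sin(x)
The correct value should be: sin(x)

Explanation: The sign of the whole expression was flipped: the term sin(x) was incorrectly written as -sin(x)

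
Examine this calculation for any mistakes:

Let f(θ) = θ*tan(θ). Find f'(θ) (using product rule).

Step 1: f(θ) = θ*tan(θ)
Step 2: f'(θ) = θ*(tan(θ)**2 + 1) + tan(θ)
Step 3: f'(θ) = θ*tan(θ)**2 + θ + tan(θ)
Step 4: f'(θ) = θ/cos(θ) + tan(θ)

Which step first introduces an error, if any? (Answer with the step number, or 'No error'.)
Step 4

Step 4 is incorrect due to a wrong exponent.
The step shows: θ/cos(θ) + tan(θ)
The correct value should be: θ/cos(θ)**2 + tan(θ)

Explanation: The exponent -2 on cos(θ) was incorrectly written as -1: the term θ/cos(θ)**2 was incorrectly written as θ/cos(θ)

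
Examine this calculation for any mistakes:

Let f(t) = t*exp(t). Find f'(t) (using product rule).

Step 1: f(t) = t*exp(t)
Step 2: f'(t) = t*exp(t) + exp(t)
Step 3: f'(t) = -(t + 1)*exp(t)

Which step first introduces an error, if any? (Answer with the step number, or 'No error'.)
Step 3

Step 3 is incorrect due to a sign flip.
The step shows: -(t + 1)*exp(t)
The correct value should be: (t + 1)*exp(t)

Explanation: The sign of the whole expression was flipped: the term (t + 1)*exp(t) was incorrectly written as -(t + 1)*exp(t)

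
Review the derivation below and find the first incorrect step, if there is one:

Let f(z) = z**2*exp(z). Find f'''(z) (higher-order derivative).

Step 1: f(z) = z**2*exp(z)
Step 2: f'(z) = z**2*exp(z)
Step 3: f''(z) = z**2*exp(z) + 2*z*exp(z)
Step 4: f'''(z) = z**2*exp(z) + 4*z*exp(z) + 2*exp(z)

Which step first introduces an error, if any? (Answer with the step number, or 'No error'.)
Step 2

Step 2 is incorrect due to a dropped term.
The step shows: z**2*exp(z)
The correct value should be: z**2*exp(z) + 2*z*exp(z)

Explanation: A term was dropped: the term 2*z*exp(z) was incorrectly omitted
The later steps are derived from this incorrect expression, so the error originates in Step 2.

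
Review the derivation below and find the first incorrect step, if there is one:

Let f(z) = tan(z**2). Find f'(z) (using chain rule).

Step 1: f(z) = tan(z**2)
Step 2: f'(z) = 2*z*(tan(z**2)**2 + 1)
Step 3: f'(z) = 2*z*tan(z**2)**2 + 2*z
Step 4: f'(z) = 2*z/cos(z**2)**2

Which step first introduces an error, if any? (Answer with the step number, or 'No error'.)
No error

All steps in this derivation are correct.
The final answer f'(z) = 2*z/cos(z**2)**2 is valid.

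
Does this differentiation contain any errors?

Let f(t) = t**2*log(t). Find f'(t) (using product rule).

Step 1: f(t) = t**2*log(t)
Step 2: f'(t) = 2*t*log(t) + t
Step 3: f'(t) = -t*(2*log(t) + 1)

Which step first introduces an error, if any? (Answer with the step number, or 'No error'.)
Step 3

Step 3 is incorrect due to a sign flip.
The step shows: -t*(2*log(t) + 1)
The correct value should be: t*(2*log(t) + 1)

Explanation: The sign of the whole expression was flipped: the term t*(2*log(t) + 1) was incorrectly written as -t*(2*log(t) + 1)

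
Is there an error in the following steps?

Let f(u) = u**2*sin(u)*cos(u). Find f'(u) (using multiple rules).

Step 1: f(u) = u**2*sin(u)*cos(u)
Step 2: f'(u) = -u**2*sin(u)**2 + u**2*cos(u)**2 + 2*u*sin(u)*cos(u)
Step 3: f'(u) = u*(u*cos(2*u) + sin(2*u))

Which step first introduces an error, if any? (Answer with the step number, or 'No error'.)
No error

All steps in this derivation are correct.
The final answer f'(u) = u*(u*cos(2*u) + sin(2*u)) is valid.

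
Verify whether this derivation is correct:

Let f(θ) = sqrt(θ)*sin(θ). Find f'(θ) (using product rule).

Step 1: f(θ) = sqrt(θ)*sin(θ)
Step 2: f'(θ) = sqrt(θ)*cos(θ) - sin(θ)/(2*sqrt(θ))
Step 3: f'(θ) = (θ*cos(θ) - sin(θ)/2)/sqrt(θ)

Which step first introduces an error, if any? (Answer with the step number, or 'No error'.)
Step 2

Step 2 is incorrect due to a sign flip.
The step shows: sqrt(θ)*cos(θ) - sin(θ)/(2*sqrt(θ))
The correct value should be: sqrt(θ)*cos(θ) + sin(θ)/(2*sqrt(θ))

Explanation: The sign of one term was flipped: the term sin(θ)/(2*sqrt(θ)) was incorrectly written as -sin(θ)/(2*sqrt(θ))
The later steps are derived from this incorrect expression, so the error originates in Step 2.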